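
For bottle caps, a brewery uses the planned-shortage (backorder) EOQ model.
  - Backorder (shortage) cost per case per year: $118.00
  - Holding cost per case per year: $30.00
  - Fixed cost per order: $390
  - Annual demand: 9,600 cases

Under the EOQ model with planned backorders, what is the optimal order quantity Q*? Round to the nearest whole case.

560 cases

Basic EOQ = √(2·9,600·390/30) = 499.600
Backorder adjustment √((H+b)/b) = √((30+118)/118) = 1.1199
Q* = 499.600 × 1.1199 ≈ 559.52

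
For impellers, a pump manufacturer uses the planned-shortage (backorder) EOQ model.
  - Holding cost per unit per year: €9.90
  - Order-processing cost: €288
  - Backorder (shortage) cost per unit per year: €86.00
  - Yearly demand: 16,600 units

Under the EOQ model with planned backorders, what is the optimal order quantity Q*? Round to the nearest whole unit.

Basic EOQ = √(2·16,600·288/9.9) = 982.760
Backorder adjustment √((H+b)/b) = √((9.9+86)/86) = 1.0560
Q* = 982.760 × 1.0560 ≈ 1,037.79

1,038 units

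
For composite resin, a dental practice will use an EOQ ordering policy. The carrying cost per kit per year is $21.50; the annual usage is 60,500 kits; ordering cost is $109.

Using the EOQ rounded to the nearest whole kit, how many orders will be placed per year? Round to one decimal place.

Q* = √(2·D·S / H) = √(2·60,500·109 / 21.5) = √613,441.9 ≈ 783.23 → Q = 783
N = D/Q = 60,500/783 ≈ 77.267 orders/yr

77.3 orders per year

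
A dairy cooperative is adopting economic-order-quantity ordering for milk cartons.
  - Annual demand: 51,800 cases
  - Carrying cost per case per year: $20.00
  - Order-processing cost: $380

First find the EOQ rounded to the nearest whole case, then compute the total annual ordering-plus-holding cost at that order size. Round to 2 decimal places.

$28,059.94

Q* = √(2·D·S / H) = √(2·51,800·380 / 20) = √1,968,400.0 ≈ 1,403.00 → Q = 1,403 cases
Annual ordering cost = (D/Q)·S = (51,800/1,403) × 380 = $14,029.94
Annual holding cost  = (Q/2)·H = (1,403/2) × 20 = $14,030.00
Total = $14,029.94 + $14,030.00 = $28,059.94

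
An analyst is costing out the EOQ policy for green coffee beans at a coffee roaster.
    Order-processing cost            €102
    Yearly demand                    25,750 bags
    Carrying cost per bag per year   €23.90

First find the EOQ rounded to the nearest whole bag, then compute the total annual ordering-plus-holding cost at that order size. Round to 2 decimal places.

Optimal lot size Q* = (2 × 25,750 × €102 / €23.9)^½ ≈ 468.82 → Q = 469 bags
Ordering: D/Q × S = 25,750/469 × €102 = €5,600.21
Holding:  Q/2 × H = 469/2 × €23.9 = €5,604.55
Total = €5,600.21 + €5,604.55 = €11,204.76

€11,204.76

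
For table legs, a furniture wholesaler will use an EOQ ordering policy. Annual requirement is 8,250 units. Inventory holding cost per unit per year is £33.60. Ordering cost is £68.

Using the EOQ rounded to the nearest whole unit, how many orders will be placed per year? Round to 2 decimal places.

Optimal lot size Q* = (2 × 8,250 × £68 / £33.6)^½ ≈ 182.74 → Q = 183
Orders per year = D/Q = 8,250 / 183 = 45.082

45.08 orders per year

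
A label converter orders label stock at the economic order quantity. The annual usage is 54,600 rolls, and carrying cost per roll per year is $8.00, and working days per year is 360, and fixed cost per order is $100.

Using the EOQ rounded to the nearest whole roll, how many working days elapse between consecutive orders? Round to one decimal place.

Optimal lot size Q* = (2 × 54,600 × $100 / $8)^½ ≈ 1,168.33 → Q = 1,168 rolls
Cycle time = (working days × Q)/D = (360 × 1,168) / 54,600 = 7.701 days

7.7 days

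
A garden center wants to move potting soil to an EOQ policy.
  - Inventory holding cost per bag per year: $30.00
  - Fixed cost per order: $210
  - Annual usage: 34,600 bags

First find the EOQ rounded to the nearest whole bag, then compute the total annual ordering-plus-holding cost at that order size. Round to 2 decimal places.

$20,879.66

2DS/H = 2·34,600·210/30 = 484,400.00
EOQ = √484,400.00 ≈ 695.99 → Q = 696 bags
Annual ordering cost = (D/Q)·S = (34,600/696) × 210 = $10,439.66
Annual holding cost  = (Q/2)·H = (696/2) × 30 = $10,440.00
Total = $10,439.66 + $10,440.00 = $20,879.66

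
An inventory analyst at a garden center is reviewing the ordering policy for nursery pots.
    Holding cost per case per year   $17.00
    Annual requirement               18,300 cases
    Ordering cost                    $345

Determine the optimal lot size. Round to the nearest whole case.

862 cases

Q* = √(2·D·S / H) = √(2·18,300·345 / 17) = √742,764.7 ≈ 861.84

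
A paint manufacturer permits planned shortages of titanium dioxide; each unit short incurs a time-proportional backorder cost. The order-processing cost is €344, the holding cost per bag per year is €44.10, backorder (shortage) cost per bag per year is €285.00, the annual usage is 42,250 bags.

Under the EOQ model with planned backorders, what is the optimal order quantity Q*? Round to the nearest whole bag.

Q* = √(2DS/H) · √((H + b)/b)
   = √(2 × 42,250 × 344 / 44.1) · √((44.1 + 285) / 285)
   = 811.873 × 1.0746 ≈ 872.43

872 bags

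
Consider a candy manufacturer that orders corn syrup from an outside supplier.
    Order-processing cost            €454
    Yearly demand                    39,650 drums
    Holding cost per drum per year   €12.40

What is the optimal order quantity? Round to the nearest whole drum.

2DS/H = 2·39,650·454/12.4 = 2,903,403.23
EOQ = √2,903,403.23 ≈ 1,703.94

1,704 drums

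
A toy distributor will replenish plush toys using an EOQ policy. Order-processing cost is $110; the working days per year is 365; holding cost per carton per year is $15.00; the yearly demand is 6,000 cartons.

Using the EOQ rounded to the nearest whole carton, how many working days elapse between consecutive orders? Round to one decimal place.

Q* = √(2·D·S / H) = √(2·6,000·110 / 15) = √88,000.0 ≈ 296.65 → Q = 297 cartons
Days between orders = 365 / (D/Q) = 365 / 20.202 ≈ 18.067

18.1 days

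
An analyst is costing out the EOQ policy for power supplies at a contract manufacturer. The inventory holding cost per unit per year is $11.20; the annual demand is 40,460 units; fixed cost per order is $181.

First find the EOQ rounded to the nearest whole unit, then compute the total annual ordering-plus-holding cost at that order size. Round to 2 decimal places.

EOQ = √(2DS/H) = √(2 × 40,460 × 181 / 11.2)
    = √(1,307,725.00) ≈ 1,143.56 → Q = 1,144 units
Ordering: D/Q × S = 40,460/1,144 × $181 = $6,401.45
Holding:  Q/2 × H = 1,144/2 × $11.2 = $6,406.40
Total = $6,401.45 + $6,406.40 = $12,807.85

$12,807.85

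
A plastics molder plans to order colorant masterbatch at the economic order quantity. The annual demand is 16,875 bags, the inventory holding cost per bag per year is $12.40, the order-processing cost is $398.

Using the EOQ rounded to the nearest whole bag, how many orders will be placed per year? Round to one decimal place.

16.2 orders per year

EOQ = √(2DS/H) = √(2 × 16,875 × 398 / 12.4)
    = √(1,083,266.13) ≈ 1,040.80 → Q = 1,041
Orders per year = D/Q = 16,875 / 1,041 = 16.210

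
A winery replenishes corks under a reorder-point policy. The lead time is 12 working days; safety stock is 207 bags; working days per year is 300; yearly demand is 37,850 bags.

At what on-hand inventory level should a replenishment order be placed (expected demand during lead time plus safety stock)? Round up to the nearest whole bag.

Daily demand d = 37,850 / 300 = 126.167 bags/day
Demand during lead time = 126.167 × 12 = 1,514.00
Reorder point = 1,514.00 + 207 = 1,721.00 → round up

1,721 bags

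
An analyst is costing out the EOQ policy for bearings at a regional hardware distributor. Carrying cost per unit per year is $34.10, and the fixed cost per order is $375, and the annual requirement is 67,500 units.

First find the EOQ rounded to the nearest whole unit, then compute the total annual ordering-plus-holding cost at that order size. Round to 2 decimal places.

$41,548.92

Q* = √(2·D·S / H) = √(2·67,500·375 / 34.1) = √1,484,604.1 ≈ 1,218.44 → Q = 1,218 units
Ordering: D/Q × S = 67,500/1,218 × $375 = $20,782.02
Holding:  Q/2 × H = 1,218/2 × $34.1 = $20,766.90
Total = $20,782.02 + $20,766.90 = $41,548.92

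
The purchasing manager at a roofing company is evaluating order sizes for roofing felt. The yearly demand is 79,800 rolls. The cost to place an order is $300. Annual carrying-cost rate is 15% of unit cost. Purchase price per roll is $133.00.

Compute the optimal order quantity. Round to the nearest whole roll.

Carrying cost H = $133 × 15% = $19.9500/roll/yr
EOQ = √(2DS/H) = √(2 × 79,800 × 300 / 19.95)
    = √(2,400,000.00) ≈ 1,549.19

1,549 rolls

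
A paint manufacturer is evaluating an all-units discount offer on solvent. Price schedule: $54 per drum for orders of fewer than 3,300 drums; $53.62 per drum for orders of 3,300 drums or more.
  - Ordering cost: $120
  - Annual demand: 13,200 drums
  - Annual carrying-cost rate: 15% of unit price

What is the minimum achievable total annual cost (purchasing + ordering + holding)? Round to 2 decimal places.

$717,865.65

H₁ = 15%×$54 = $8.1000;  H₂ = 15%×$53.62 = $8.0430
EOQ₁ = √(2×13,200×120/8.1000) = 625.39  (< 3,300, feasible at tier 1)
EOQ₂ = √(2×13,200×120/8.0430) = 627.60  (< 3,300 → use Q = 3,300 at tier-2 price)
TC(tier 1 (EOQ₁), Q≈625.4) = $717,865.65
TC(tier 2, Q≈3,300.0) = $721,534.95
Minimum at tier 1 (EOQ₁): $717,865.65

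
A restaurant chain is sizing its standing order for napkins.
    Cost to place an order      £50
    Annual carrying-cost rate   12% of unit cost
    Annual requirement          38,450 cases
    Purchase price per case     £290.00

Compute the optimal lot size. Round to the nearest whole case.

332 cases

Holding cost per case per year: H = 12% × £290 = £34.8000
Optimal lot size Q* = (2 × 38,450 × £50 / £34.8)^½ ≈ 332.40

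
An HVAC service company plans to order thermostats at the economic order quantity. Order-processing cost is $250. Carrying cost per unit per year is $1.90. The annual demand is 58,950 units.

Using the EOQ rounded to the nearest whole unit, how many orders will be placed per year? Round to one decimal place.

Optimal lot size Q* = (2 × 58,950 × $250 / $1.9)^½ ≈ 3,938.67 → Q = 3,939
N = D/Q = 58,950/3,939 ≈ 14.966 orders/yr

15.0 orders per year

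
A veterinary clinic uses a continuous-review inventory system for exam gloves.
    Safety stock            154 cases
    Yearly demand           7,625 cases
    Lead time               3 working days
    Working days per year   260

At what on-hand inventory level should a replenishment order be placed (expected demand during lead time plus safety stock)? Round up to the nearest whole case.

Daily demand d = 7,625 / 260 = 29.327 cases/day
Demand during lead time = 29.327 × 3 = 87.98
Reorder point = 87.98 + 154 = 241.98 → round up

242 cases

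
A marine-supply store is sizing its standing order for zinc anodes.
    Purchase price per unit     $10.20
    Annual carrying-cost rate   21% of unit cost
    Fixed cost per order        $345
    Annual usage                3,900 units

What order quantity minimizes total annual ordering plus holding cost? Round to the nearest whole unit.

1,121 units

Holding cost per unit per year: H = 21% × $10.2 = $2.1420
EOQ = √(2DS/H) = √(2 × 3,900 × 345 / 2.142)
    = √(1,256,302.52) ≈ 1,120.85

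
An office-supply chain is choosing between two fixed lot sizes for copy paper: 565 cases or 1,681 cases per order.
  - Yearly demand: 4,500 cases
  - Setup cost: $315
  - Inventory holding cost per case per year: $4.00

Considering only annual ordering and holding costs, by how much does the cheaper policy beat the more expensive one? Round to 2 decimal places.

TC(Q) = (D/Q)S + (Q/2)H
TC(565) = (4,500/565)×315 + (565/2)×4 = $3,638.85
TC(1,681) = (4,500/1,681)×315 + (1,681/2)×4 = $4,205.25
|ΔTC| = |$3,638.85 − $4,205.25| = $566.40

$566.40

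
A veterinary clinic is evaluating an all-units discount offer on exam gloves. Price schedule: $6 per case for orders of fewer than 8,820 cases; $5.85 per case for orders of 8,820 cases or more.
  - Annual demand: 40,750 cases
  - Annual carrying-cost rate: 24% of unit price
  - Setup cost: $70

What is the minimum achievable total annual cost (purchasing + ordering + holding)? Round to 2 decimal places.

H₁ = 24%×$6 = $1.4400;  H₂ = 24%×$5.85 = $1.4040
EOQ₁ = √(2×40,750×70/1.4400) = 1,990.43  (< 8,820, feasible at tier 1)
EOQ₂ = √(2×40,750×70/1.4040) = 2,015.79  (< 8,820 → use Q = 8,820 at tier-2 price)
TC(tier 1 (EOQ₁), Q≈1,990.4) = $247,366.22
TC(tier 2, Q≈8,820.0) = $244,902.55
Minimum at tier 2: $244,902.55

$244,902.55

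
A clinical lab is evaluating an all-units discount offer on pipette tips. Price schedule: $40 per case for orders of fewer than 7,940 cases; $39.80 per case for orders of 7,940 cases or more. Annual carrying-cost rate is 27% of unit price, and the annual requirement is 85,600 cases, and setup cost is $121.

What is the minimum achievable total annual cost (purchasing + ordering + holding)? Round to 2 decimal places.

$3,438,957.41

H₁ = 27%×$40 = $10.8000;  H₂ = 27%×$39.80 = $10.7460
EOQ₁ = √(2×85,600×121/10.8000) = 1,384.95  (< 7,940, feasible at tier 1)
EOQ₂ = √(2×85,600×121/10.7460) = 1,388.42  (< 7,940 → use Q = 7,940 at tier-2 price)
TC(tier 1 (EOQ₁), Q≈1,384.9) = $3,438,957.41
TC(tier 2, Q≈7,940.0) = $3,450,846.10
Minimum at tier 1 (EOQ₁): $3,438,957.41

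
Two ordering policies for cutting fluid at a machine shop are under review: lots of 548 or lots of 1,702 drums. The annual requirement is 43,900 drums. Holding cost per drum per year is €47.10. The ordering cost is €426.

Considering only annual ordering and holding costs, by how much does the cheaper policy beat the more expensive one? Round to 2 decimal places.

For each Q, cost = (D/Q)·S + (Q/2)·H.
TC(548) = (43,900/548)×426 + (548/2)×47.1 = €47,032.04
TC(1,702) = (43,900/1,702)×426 + (1,702/2)×47.1 = €51,070.00
Lots of 548 are cheaper by €4,037.95.

€4,037.95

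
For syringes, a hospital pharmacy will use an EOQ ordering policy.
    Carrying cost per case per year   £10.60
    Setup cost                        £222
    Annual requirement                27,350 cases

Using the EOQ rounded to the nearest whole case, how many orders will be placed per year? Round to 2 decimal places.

EOQ = √(2DS/H) = √(2 × 27,350 × 222 / 10.6)
    = √(1,145,603.77) ≈ 1,070.33 → Q = 1,070
N = D/Q = 27,350/1,070 ≈ 25.561 orders/yr

25.56 orders per year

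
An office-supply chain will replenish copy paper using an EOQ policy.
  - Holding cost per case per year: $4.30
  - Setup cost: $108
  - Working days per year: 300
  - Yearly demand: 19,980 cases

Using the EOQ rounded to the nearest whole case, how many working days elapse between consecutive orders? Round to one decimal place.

15.0 days

2DS/H = 2·19,980·108/4.3 = 1,003,646.51
EOQ = √1,003,646.51 ≈ 1,001.82 → Q = 1,002 cases
T = Q/D × 300 days = 1,002/19,980 × 300 = 15.045 days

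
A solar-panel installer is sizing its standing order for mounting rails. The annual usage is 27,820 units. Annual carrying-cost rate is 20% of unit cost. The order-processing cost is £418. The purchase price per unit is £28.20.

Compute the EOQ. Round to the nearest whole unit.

Holding cost per unit per year: H = 20% × £28.2 = £5.6400
2DS/H = 2·27,820·418/5.64 = 4,123,673.76
EOQ = √4,123,673.76 ≈ 2,030.68

2,031 units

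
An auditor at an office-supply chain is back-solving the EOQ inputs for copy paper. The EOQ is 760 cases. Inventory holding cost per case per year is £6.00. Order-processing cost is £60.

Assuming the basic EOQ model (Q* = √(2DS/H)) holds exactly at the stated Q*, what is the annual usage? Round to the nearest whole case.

Since Q* = (2DS/H)^½, squaring gives Q*²·H = 2DS.
D = Q²H / (2S) = 760² × 6 / (2 × 60) = 28,880.00

28,880 cases per year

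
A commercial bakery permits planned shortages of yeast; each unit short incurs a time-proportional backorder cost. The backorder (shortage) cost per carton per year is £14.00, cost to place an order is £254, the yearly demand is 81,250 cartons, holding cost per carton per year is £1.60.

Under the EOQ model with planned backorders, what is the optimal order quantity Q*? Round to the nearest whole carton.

5,361 cartons

Basic EOQ = √(2·81,250·254/1.6) = 5,079.062
Backorder adjustment √((H+b)/b) = √((1.6+14)/14) = 1.0556
Q* = 5,079.062 × 1.0556 ≈ 5,361.44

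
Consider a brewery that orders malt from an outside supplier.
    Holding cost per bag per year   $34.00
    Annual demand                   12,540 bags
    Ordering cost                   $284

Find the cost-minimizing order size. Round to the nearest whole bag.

458 bags

Optimal lot size Q* = (2 × 12,540 × $284 / $34)^½ ≈ 457.70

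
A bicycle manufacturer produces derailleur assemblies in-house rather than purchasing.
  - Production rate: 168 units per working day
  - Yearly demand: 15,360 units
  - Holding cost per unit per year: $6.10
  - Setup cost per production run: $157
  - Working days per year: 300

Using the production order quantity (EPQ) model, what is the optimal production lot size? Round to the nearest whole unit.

d = 15,360/300 = 51.2000 units/day;  effective holding cost H(1 − d/p) = 6.1·(1 − 51.2000/168) = 4.24095
Q* = √(2DS / H_eff) = √(2·15,360·157 / 4.24095) ≈ 1,066.42

1,066 units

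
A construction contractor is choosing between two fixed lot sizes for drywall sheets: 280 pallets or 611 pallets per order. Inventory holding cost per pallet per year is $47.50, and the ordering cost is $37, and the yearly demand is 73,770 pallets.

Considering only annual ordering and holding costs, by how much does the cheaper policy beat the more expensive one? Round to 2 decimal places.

$2,580.32

TC(Q) = (D/Q)S + (Q/2)H
TC(280) = (73,770/280)×37 + (280/2)×47.5 = $16,398.18
TC(611) = (73,770/611)×37 + (611/2)×47.5 = $18,978.50
Lots of 280 are cheaper by $2,580.32.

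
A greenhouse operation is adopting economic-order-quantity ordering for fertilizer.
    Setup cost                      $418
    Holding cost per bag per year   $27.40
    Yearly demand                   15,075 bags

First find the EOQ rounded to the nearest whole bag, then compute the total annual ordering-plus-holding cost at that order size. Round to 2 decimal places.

$18,582.63

EOQ = √(2DS/H) = √(2 × 15,075 × 418 / 27.4)
    = √(459,952.55) ≈ 678.20 → Q = 678 bags
Annual ordering cost = (D/Q)·S = (15,075/678) × 418 = $9,294.03
Annual holding cost  = (Q/2)·H = (678/2) × 27.4 = $9,288.60
Total = $9,294.03 + $9,288.60 = $18,582.63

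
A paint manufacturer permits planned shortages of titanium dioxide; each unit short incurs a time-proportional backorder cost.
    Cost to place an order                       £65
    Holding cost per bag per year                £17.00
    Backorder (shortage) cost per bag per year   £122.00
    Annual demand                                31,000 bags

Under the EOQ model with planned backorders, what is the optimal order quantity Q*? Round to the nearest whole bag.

Basic EOQ = √(2·31,000·65/17) = 486.887
Backorder adjustment √((H+b)/b) = √((17+122)/122) = 1.0674
Q* = 486.887 × 1.0674 ≈ 519.70

520 bags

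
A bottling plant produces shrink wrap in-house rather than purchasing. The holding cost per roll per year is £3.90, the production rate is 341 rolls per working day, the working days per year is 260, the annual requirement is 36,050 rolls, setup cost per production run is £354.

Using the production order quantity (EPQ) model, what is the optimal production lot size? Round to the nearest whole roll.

d = 36,050/260 = 138.6538 rolls/day;  effective holding cost H(1 − d/p) = 3.9·(1 − 138.6538/341) = 2.31422
Q* = √(2DS / H_eff) = √(2·36,050·354 / 2.31422) ≈ 3,320.98

3,321 rolls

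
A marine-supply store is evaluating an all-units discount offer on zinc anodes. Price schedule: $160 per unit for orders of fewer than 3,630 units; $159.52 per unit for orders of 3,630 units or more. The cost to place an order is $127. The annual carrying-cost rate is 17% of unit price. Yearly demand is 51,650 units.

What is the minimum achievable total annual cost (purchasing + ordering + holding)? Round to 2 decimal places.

$8,282,890.20

H₁ = 17%×$160 = $27.2000;  H₂ = 17%×$159.52 = $27.1184
EOQ₁ = √(2×51,650×127/27.2000) = 694.49  (< 3,630, feasible at tier 1)
EOQ₂ = √(2×51,650×127/27.1184) = 695.54  (< 3,630 → use Q = 3,630 at tier-2 price)
TC(tier 1 (EOQ₁), Q≈694.5) = $8,282,890.20
TC(tier 2, Q≈3,630.0) = $8,290,234.93
Minimum at tier 1 (EOQ₁): $8,282,890.20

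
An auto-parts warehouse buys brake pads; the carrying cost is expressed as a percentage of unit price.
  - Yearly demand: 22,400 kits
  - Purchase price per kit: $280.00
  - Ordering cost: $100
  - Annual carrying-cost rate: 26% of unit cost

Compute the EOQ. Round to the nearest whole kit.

Holding cost per kit per year: H = 26% × $280 = $72.8000
2DS/H = 2·22,400·100/72.8 = 61,538.46
EOQ = √61,538.46 ≈ 248.07

248 kits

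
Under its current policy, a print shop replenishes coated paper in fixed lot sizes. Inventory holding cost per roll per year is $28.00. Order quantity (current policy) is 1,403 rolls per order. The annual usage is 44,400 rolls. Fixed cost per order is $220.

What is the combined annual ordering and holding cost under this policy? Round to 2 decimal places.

$26,604.22

Annual ordering cost = (D/Q)·S = (44,400/1,403) × 220 = $6,962.22
Annual holding cost  = (Q/2)·H = (1,403/2) × 28 = $19,642.00
Total = $6,962.22 + $19,642.00 = $26,604.22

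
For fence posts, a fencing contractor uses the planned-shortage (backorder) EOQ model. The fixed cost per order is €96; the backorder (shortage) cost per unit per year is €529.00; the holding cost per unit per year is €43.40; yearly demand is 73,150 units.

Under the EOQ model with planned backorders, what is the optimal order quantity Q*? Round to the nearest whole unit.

592 units

Basic EOQ = √(2·73,150·96/43.4) = 568.870
Backorder adjustment √((H+b)/b) = √((43.4+529)/529) = 1.0402
Q* = 568.870 × 1.0402 ≈ 591.75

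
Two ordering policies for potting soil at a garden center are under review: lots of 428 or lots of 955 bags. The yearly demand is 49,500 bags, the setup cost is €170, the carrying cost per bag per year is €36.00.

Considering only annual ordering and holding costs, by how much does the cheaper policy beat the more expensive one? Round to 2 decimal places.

Annual cost at Q: ordering D·S/Q plus holding Q·H/2.
TC(428) = (49,500/428)×170 + (428/2)×36 = €27,365.21
TC(955) = (49,500/955)×170 + (955/2)×36 = €26,001.52
Lots of 955 are cheaper by €1,363.70.

€1,363.70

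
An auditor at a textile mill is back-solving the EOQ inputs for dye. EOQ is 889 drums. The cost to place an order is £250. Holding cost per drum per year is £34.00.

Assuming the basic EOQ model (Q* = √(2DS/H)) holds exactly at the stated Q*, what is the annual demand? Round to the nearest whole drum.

53,742 drums per year

EOQ relation: Q² = 2DS/H, so rearrange for the unknown.
D = Q²H / (2S) = 889² × 34 / (2 × 250) = 53,741.83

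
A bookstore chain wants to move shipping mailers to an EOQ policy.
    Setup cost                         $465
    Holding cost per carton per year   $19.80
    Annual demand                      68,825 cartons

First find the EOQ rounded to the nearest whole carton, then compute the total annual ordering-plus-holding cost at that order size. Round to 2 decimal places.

2DS/H = 2·68,825·465/19.8 = 3,232,689.39
EOQ = √3,232,689.39 ≈ 1,797.97 → Q = 1,798 cartons
Ordering: D/Q × S = 68,825/1,798 × $465 = $17,799.57
Holding:  Q/2 × H = 1,798/2 × $19.8 = $17,800.20
Total = $17,799.57 + $17,800.20 = $35,599.77

$35,599.77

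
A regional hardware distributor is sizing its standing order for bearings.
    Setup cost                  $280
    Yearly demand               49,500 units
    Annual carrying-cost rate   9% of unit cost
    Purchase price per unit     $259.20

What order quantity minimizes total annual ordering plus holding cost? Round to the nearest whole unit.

1,090 units

Holding cost per unit per year: H = 9% × $259.2 = $23.3280
Q* = √(2·D·S / H) = √(2·49,500·280 / 23.328) = √1,188,271.6 ≈ 1,090.08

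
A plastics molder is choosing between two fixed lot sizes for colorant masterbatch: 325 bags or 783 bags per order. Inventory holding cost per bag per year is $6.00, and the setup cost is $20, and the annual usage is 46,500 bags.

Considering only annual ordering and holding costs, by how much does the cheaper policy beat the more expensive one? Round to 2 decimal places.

TC(Q) = (D/Q)S + (Q/2)H
TC(325) = (46,500/325)×20 + (325/2)×6 = $3,836.54
TC(783) = (46,500/783)×20 + (783/2)×6 = $3,536.74
|ΔTC| = |$3,836.54 − $3,536.74| = $299.80

$299.80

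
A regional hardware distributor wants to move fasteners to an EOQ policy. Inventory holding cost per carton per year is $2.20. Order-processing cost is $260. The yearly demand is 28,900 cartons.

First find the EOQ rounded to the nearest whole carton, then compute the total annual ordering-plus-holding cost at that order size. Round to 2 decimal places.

EOQ = √(2DS/H) = √(2 × 28,900 × 260 / 2.2)
    = √(6,830,909.09) ≈ 2,613.60 → Q = 2,614 cartons
Ordering: D/Q × S = 28,900/2,614 × $260 = $2,874.52
Holding:  Q/2 × H = 2,614/2 × $2.2 = $2,875.40
Total = $2,874.52 + $2,875.40 = $5,749.92

$5,749.92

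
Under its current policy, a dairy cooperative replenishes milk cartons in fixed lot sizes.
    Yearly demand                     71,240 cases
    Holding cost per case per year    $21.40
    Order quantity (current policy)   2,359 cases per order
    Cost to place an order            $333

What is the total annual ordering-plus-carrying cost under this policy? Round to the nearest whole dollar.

$35,298

Ordering: D/Q × S = 71,240/2,359 × $333 = $10,056.35
Holding:  Q/2 × H = 2,359/2 × $21.4 = $25,241.30
Total = $10,056.35 + $25,241.30 = $35,297.65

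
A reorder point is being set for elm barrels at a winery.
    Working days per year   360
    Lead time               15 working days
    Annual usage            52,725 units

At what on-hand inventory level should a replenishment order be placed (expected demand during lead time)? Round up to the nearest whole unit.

Daily demand d = 52,725 / 360 = 146.458 units/day
Demand during lead time = 146.458 × 15 = 2,196.88
Reorder point = 2,196.88 → round up

2,197 units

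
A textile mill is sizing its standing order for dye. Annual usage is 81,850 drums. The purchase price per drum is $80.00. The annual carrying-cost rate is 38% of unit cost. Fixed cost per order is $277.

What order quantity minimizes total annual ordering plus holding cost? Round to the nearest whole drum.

1,221 drums

H = i·C = 0.38 × $80 = $30.4000 per drum-year
2DS/H = 2·81,850·277/30.4 = 1,491,608.55
EOQ = √1,491,608.55 ≈ 1,221.31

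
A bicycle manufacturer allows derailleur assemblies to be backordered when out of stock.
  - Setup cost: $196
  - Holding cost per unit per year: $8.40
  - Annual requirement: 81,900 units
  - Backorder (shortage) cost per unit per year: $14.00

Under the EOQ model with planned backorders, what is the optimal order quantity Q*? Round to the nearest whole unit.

2,473 units

Basic EOQ = √(2·81,900·196/8.4) = 1,954.994
Backorder adjustment √((H+b)/b) = √((8.4+14)/14) = 1.2649
Q* = 1,954.994 × 1.2649 ≈ 2,472.89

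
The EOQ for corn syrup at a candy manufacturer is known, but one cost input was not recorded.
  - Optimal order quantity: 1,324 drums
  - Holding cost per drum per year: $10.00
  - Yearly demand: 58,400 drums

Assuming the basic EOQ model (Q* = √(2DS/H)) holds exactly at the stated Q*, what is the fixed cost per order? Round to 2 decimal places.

$150.08

Since Q* = (2DS/H)^½, squaring gives Q*²·H = 2DS.
S = Q²H / (2D) = 1,324² × 10 / (2 × 58,400) = 150.0836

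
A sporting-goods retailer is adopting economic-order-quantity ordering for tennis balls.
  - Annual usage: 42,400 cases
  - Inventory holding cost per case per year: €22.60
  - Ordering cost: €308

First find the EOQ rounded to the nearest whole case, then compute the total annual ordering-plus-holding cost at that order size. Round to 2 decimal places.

EOQ = √(2DS/H) = √(2 × 42,400 × 308 / 22.6)
    = √(1,155,681.42) ≈ 1,075.03 → Q = 1,075 cases
Ordering: D/Q × S = 42,400/1,075 × €308 = €12,148.09
Holding:  Q/2 × H = 1,075/2 × €22.6 = €12,147.50
Total = €12,148.09 + €12,147.50 = €24,295.59

€24,295.59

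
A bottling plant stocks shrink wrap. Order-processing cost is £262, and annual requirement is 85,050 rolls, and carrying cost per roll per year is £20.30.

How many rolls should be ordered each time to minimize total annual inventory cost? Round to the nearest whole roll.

EOQ = √(2DS/H) = √(2 × 85,050 × 262 / 20.3)
    = √(2,195,379.31) ≈ 1,481.68

1,482 rolls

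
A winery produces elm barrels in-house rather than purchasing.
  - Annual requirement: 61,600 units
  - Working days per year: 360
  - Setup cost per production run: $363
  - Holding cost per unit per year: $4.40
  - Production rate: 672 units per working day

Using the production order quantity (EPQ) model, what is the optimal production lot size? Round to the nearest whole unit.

Daily demand d = 61,600/360 = 171.111; p = 672; 1 − d/p = 0.74537
EPQ = √(2DS / (H(1 − d/p)))
    = √(2 × 61,600 × 363 / (4.4 × 0.74537)) ≈ 3,692.72

3,693 units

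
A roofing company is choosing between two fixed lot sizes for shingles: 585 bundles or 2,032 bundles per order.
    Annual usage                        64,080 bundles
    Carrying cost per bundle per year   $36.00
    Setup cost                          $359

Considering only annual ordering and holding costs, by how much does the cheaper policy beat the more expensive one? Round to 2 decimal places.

$1,957.09

TC(Q) = (D/Q)S + (Q/2)H
TC(585) = (64,080/585)×359 + (585/2)×36 = $49,854.31
TC(2,032) = (64,080/2,032)×359 + (2,032/2)×36 = $47,897.22
|ΔTC| = |$49,854.31 − $47,897.22| = $1,957.09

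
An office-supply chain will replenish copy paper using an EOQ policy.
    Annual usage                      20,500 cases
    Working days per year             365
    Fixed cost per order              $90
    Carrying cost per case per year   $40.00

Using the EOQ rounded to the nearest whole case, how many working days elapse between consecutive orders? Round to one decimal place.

Q* = √(2·D·S / H) = √(2·20,500·90 / 40) = √92,250.0 ≈ 303.73 → Q = 304 cases
Days between orders = 365 / (D/Q) = 365 / 67.434 ≈ 5.413

5.4 days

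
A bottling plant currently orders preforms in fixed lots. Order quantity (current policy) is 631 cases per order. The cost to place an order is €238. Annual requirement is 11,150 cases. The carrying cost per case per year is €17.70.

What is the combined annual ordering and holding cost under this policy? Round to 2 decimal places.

€9,789.90

Annual ordering cost = (D/Q)·S = (11,150/631) × 238 = €4,205.55
Annual holding cost  = (Q/2)·H = (631/2) × 17.7 = €5,584.35
Total = €4,205.55 + €5,584.35 = €9,789.90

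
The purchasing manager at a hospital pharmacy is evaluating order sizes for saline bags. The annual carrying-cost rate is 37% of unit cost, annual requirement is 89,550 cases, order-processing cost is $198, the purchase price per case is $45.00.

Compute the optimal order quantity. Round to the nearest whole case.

1,459 cases

Carrying cost H = $45 × 37% = $16.6500/case/yr
2DS/H = 2·89,550·198/16.65 = 2,129,837.84
EOQ = √2,129,837.84 ≈ 1,459.40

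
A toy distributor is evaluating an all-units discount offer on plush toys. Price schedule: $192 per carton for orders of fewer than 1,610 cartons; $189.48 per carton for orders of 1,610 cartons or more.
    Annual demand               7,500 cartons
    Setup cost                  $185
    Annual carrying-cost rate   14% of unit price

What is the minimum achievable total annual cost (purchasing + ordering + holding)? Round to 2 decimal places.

H₁ = 14%×$192 = $26.8800;  H₂ = 14%×$189.48 = $26.5272
EOQ₁ = √(2×7,500×185/26.8800) = 321.30  (< 1,610, feasible at tier 1)
EOQ₂ = √(2×7,500×185/26.5272) = 323.43  (< 1,610 → use Q = 1,610 at tier-2 price)
TC(tier 1 (EOQ₁), Q≈321.3) = $1,448,636.67
TC(tier 2, Q≈1,610.0) = $1,443,316.20
Minimum at tier 2: $1,443,316.20

$1,443,316.20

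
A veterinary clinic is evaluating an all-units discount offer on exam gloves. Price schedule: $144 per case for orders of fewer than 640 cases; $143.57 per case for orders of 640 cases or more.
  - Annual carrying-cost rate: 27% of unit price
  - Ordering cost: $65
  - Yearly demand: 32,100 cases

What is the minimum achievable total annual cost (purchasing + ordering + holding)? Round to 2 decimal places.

$4,624,261.60

H₁ = 27%×$144 = $38.8800;  H₂ = 27%×$143.57 = $38.7639
EOQ₁ = √(2×32,100×65/38.8800) = 327.61  (< 640, feasible at tier 1)
EOQ₂ = √(2×32,100×65/38.7639) = 328.10  (< 640 → use Q = 640 at tier-2 price)
TC(tier 1 (EOQ₁), Q≈327.6) = $4,635,137.59
TC(tier 2, Q≈640.0) = $4,624,261.60
Minimum at tier 2: $4,624,261.60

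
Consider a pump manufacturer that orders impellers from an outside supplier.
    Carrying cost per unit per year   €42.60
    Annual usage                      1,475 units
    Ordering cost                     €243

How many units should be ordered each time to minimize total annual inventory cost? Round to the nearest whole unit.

130 units

Q* = √(2·D·S / H) = √(2·1,475·243 / 42.6) = √16,827.5 ≈ 129.72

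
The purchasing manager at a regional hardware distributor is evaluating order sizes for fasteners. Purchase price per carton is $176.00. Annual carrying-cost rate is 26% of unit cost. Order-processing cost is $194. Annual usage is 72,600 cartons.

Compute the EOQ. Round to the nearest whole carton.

785 cartons

Carrying cost H = $176 × 26% = $45.7600/carton/yr
EOQ = √(2DS/H) = √(2 × 72,600 × 194 / 45.76)
    = √(615,576.92) ≈ 784.59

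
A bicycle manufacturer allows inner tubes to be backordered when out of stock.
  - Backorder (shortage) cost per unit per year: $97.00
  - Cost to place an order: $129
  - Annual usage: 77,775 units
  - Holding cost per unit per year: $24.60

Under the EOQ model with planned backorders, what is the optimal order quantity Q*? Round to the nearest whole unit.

Q* = √(2DS/H) · √((H + b)/b)
   = √(2 × 77,775 × 129 / 24.6) · √((24.6 + 97) / 97)
   = 903.155 × 1.1196 ≈ 1,011.21

1,011 units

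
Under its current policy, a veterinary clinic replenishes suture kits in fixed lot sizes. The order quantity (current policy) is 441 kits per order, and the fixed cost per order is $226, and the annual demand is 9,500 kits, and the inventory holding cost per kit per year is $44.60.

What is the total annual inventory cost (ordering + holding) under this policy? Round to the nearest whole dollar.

$14,703

Orders/yr = 9,500/441 = 21.542; ordering cost = 21.542 × $226 = $4,868.48
Average inventory = 441/2 = 220.5; holding cost = 220.5 × $44.6 = $9,834.30
Total = $4,868.48 + $9,834.30 = $14,702.78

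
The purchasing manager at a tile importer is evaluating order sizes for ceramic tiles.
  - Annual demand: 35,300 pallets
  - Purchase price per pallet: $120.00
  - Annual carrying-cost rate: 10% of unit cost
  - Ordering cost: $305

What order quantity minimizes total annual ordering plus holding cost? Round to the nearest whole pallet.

1,340 pallets

Holding cost per pallet per year: H = 10% × $120 = $12.0000
Q* = √(2·D·S / H) = √(2·35,300·305 / 12) = √1,794,416.7 ≈ 1,339.56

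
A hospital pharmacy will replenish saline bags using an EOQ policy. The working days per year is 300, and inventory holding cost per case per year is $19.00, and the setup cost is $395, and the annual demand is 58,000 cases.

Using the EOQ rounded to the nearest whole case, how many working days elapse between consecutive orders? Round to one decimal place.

Q* = √(2·D·S / H) = √(2·58,000·395 / 19) = √2,411,578.9 ≈ 1,552.93 → Q = 1,553 cases
Cycle time = (working days × Q)/D = (300 × 1,553) / 58,000 = 8.033 days

8.0 days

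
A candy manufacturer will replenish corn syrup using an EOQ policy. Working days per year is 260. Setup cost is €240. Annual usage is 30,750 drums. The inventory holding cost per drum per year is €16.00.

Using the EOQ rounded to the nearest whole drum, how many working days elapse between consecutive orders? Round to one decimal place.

Optimal lot size Q* = (2 × 30,750 × €240 / €16)^½ ≈ 960.47 → Q = 960 drums
T = Q/D × 260 days = 960/30,750 × 260 = 8.117 days

8.1 days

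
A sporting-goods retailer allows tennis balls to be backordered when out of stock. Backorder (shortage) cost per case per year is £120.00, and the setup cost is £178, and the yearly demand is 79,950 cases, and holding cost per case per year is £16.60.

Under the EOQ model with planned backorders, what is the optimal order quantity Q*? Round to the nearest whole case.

Basic EOQ = √(2·79,950·178/16.6) = 1,309.424
Backorder adjustment √((H+b)/b) = √((16.6+120)/120) = 1.0669
Q* = 1,309.424 × 1.0669 ≈ 1,397.06

1,397 cases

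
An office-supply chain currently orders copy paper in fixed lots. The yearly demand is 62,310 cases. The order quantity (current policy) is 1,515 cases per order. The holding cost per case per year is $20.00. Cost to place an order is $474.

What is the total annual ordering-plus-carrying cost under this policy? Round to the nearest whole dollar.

Orders/yr = 62,310/1,515 = 41.129; ordering cost = 41.129 × $474 = $19,495.01
Average inventory = 1,515/2 = 757.5; holding cost = 757.5 × $20 = $15,150.00
Total = $19,495.01 + $15,150.00 = $34,645.01

$34,645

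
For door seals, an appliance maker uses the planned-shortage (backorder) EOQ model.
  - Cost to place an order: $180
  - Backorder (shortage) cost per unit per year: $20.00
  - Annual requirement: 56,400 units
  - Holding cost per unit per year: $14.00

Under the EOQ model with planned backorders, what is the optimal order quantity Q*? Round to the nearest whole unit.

Basic EOQ = √(2·56,400·180/14) = 1,204.278
Backorder adjustment √((H+b)/b) = √((14+20)/20) = 1.3038
Q* = 1,204.278 × 1.3038 ≈ 1,570.19

1,570 units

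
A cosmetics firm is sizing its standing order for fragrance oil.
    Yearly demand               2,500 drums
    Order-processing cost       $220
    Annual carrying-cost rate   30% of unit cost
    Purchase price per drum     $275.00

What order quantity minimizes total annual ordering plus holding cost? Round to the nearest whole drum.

115 drums

Carrying cost H = $275 × 30% = $82.5000/drum/yr
2DS/H = 2·2,500·220/82.5 = 13,333.33
EOQ = √13,333.33 ≈ 115.47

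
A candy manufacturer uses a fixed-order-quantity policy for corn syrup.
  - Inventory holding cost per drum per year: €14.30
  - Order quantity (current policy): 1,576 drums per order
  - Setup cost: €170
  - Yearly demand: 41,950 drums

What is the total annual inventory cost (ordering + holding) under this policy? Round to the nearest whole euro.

Orders/yr = 41,950/1,576 = 26.618; ordering cost = 26.618 × €170 = €4,525.06
Average inventory = 1,576/2 = 788; holding cost = 788 × €14.3 = €11,268.40
Total = €4,525.06 + €11,268.40 = €15,793.46

€15,793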